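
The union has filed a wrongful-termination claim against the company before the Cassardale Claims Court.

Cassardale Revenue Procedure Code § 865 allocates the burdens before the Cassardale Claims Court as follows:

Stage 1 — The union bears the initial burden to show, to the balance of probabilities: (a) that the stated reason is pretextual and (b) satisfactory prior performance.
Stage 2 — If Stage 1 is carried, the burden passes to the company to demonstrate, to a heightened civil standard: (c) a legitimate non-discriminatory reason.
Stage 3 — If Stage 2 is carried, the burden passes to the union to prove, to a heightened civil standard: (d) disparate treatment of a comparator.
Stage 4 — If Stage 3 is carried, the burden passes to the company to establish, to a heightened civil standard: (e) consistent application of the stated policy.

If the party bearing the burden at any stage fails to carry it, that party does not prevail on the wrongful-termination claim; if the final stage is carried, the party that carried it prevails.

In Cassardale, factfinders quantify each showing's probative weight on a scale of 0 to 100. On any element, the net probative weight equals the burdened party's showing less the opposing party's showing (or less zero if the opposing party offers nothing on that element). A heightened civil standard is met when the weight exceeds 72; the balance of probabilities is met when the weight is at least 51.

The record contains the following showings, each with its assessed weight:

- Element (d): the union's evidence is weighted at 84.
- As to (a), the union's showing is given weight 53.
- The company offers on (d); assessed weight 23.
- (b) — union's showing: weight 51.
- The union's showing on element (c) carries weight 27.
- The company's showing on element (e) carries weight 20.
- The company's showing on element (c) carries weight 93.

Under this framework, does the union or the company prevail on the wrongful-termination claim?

At Stage 1 the union must meet the balance of probabilities (weight is at least 51): on (a) the weight is 53, which does reach 51, so (a) meets the standard; on (b) the weight is 51, ≥ 51, so (b) meets the standard.
  Stage 1 carried; the burden shifts to the company.
At Stage 2 the company must meet a heightened civil standard (weight exceeds 72): on (c) the weight is 93 less the opposing 27 gives net 66, ≤ 72, so (c) does not meet the standard.
  Not every element is met, so the company fails to carry Stage 2.
The analysis ends at Stage 2; the union prevails.

union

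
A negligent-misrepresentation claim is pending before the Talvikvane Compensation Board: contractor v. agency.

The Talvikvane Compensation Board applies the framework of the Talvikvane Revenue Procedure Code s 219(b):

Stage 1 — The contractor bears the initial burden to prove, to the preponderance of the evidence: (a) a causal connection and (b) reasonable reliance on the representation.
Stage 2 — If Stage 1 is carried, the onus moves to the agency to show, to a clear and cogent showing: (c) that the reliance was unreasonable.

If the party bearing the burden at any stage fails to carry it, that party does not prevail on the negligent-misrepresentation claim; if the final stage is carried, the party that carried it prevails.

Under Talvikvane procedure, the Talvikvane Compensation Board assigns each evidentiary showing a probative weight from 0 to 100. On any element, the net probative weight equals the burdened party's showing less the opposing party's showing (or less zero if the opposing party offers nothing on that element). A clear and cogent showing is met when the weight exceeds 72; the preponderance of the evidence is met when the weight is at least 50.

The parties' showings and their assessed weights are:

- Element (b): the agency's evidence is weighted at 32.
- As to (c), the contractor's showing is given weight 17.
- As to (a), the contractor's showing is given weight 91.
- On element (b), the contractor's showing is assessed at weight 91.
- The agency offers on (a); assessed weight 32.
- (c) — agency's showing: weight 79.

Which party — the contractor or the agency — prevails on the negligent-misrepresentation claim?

Stage 1 — burden on contractor; standard: the preponderance of the evidence (weight is at least 50).
    (a): 91 − 32 = 59 ≥ 50 [met]
    (b): 91 − 32 = 59 ≥ 50 [met]
  Stage 1 is satisfied; the onus moves to the agency.
Stage 2 — burden on agency; standard: a clear and cogent showing (weight exceeds 72).
    (c): 79 − 17 = 62 ≤ 72 [not met]
  Stage 2 not carried; the agency fails its burden.
So the contractor prevails.

contractor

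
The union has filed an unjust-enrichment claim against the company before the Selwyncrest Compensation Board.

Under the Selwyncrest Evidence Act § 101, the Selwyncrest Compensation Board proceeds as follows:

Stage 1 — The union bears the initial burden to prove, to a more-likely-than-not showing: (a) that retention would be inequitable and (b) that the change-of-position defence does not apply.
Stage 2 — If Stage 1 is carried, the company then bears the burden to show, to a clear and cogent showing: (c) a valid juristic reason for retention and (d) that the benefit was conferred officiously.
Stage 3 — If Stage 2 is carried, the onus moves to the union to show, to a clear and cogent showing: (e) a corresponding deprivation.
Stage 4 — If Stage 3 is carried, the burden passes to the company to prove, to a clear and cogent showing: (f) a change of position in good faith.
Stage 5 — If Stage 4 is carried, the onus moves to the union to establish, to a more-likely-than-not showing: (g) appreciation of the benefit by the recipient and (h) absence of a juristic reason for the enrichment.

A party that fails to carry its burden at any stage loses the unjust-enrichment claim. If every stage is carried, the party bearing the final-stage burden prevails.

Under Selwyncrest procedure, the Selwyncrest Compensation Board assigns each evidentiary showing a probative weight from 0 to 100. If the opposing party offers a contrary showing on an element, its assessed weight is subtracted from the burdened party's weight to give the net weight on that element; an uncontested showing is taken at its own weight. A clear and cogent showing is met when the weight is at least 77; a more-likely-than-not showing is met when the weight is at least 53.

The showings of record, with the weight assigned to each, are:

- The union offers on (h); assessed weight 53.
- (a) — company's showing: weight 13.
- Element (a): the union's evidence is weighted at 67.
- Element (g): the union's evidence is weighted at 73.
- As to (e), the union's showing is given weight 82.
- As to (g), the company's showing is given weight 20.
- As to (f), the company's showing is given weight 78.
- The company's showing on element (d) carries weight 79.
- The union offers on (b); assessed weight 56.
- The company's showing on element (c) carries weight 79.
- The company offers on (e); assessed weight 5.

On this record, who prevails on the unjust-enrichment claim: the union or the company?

At Stage 1 the union must meet a more-likely-than-not showing (weight is at least 53): on (a) the weight is 67 less the opposing 13 gives net 54, ≥ 53, so (a) meets the standard; on (b) the weight is 56, which does reach 53, so (b) meets the standard.
  Stage 1 is satisfied; the onus moves to the company.
At Stage 2 the company must meet a clear and cogent showing (weight is at least 77): on (c) the weight is 79, ≥ 77, so (c) meets the standard; on (d) the weight is 79, ≥ 77, so (d) meets the standard.
  All elements met. The burden passes to the union.
At Stage 3 the union must meet a clear and cogent showing (weight is at least 77): on (e) the weight is 82 less the opposing 5 gives net 77, ≥ 77, so (e) meets the standard.
  Stage 3 is satisfied; the onus moves to the company.
At Stage 4 the company must meet a clear and cogent showing (weight is at least 77): on (f) the weight is 78, which does reach 77, so (f) meets the standard.
  All elements met. The burden passes to the union.
At Stage 5 the union must meet a more-likely-than-not showing (weight is at least 53): on (g) the weight is 73 less the opposing 20 gives net 53, which does reach 53, so (g) meets the standard; on (h) the weight is 53, which does reach 53, so (h) meets the standard.
  All elements met at the final stage.
With every stage satisfied, the union prevails.

union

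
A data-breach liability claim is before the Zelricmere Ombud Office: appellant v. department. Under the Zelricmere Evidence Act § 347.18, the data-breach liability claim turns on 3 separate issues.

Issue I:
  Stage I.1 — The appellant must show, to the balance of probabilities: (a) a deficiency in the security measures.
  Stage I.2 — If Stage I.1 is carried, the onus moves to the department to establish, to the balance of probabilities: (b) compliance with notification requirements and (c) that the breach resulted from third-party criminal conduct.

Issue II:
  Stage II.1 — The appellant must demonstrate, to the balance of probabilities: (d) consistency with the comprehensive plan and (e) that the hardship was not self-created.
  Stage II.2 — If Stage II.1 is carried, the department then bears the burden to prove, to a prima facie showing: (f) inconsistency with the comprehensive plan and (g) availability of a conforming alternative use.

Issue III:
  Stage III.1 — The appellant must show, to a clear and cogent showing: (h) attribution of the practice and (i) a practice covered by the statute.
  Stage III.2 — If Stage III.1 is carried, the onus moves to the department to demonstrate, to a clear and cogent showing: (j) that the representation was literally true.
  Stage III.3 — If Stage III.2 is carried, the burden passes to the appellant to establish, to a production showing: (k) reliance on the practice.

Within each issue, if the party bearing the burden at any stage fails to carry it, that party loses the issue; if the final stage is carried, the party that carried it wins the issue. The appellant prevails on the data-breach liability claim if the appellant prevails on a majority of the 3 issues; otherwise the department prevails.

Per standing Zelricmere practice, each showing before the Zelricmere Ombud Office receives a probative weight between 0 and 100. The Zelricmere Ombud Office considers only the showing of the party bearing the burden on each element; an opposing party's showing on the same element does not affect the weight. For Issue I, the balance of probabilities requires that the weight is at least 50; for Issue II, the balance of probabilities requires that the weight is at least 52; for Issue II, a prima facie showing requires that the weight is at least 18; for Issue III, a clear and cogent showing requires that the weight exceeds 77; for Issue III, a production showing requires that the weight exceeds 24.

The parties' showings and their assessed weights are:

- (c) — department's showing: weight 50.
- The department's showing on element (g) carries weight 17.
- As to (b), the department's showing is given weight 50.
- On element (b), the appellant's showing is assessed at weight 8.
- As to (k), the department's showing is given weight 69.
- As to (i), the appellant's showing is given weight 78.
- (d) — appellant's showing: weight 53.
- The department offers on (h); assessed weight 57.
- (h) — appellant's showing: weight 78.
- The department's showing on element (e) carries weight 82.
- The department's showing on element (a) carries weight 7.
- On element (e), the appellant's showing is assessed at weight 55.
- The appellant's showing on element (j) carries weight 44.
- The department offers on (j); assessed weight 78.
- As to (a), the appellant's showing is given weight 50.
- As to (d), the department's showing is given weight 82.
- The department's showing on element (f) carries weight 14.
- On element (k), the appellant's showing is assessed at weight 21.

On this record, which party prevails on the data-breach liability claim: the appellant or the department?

department

— Issue I —
Stage I.1 — burden on appellant; standard: the balance of probabilities (weight is at least 50).
    (a): 50 (department's 7 disregarded) ≥ 50 [met]
  All elements met. The burden passes to the department.
Stage I.2 — burden on department; standard: the balance of probabilities (weight is at least 50).
    (b): 50 (appellant's 8 disregarded) ≥ 50 [met]
    (c): 50 ≥ 50 [met]
  Stage I.2 carried; the final stage is satisfied.
All stages carried — the department prevails on this issue.
— Issue II —
At Stage II.1 the appellant must meet the balance of probabilities (weight is at least 52): on (d) the weight is 53 (the department's 82 is given no effect), which does reach 52, so (d) meets the standard; on (e) the weight is 55 (the department's 82 is given no effect), ≥ 52, so (e) meets the standard.
  Stage II.1 is satisfied; the onus moves to the department.
At Stage II.2 the department must meet a prima facie showing (weight is at least 18): on (f) the weight is 14, < 18, so (f) does not meet the standard; on (g) the weight is 17, which does not reach 18, so (g) does not meet the standard.
  Stage II.2 not carried; the department fails its burden.
So the appellant prevails on this issue.
— Issue III —
Stage III.1 — burden on appellant; standard: a clear and cogent showing (weight exceeds 77).
    (h): 78 (department's 57 disregarded) > 77 [met]
    (i): 78 > 77 [met]
  Stage III.1 carried; the burden shifts to the department.
Stage III.2 — burden on department; standard: a clear and cogent showing (weight exceeds 77).
    (j): 78 (appellant's 44 disregarded) > 77 [met]
  Stage III.2 carried; the burden shifts to the appellant.
Stage III.3 — burden on appellant; standard: a production showing (weight exceeds 24).
    (k): 21 (department's 69 disregarded) ≤ 24 [not met]
  The appellant does not carry Stage III.3.
The analysis ends at Stage III.3; the department prevails on this issue.
Per-issue: Issue I → department; Issue II → appellant; Issue III → department. The appellant must prevail on a majority of issues; overall, the department prevails.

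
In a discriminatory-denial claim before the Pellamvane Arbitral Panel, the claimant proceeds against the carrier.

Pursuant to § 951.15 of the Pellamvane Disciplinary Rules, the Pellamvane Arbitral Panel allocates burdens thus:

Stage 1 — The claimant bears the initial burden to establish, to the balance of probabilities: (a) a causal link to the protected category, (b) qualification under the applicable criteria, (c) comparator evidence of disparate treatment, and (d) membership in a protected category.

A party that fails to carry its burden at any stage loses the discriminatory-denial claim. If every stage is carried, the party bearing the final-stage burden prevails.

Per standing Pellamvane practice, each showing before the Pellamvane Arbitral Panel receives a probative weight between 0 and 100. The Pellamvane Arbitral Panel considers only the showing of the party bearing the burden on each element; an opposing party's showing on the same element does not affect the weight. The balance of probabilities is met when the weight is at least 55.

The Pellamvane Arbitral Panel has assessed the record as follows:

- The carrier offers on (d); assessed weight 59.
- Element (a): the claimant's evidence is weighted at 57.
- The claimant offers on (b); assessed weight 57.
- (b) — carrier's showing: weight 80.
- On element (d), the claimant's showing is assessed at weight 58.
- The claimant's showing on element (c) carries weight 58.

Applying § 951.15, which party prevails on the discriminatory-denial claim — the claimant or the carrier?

Stage 1 — burden on claimant; standard: the balance of probabilities (weight is at least 55).
    (a): 57 ≥ 55 [met]
    (b): 57 (carrier's 80 disregarded) ≥ 55 [met]
    (c): 58 ≥ 55 [met]
    (d): 58 (carrier's 59 disregarded) ≥ 55 [met]
  Stage 1 carried; the final stage is satisfied.
With every stage satisfied, the claimant prevails.

claimant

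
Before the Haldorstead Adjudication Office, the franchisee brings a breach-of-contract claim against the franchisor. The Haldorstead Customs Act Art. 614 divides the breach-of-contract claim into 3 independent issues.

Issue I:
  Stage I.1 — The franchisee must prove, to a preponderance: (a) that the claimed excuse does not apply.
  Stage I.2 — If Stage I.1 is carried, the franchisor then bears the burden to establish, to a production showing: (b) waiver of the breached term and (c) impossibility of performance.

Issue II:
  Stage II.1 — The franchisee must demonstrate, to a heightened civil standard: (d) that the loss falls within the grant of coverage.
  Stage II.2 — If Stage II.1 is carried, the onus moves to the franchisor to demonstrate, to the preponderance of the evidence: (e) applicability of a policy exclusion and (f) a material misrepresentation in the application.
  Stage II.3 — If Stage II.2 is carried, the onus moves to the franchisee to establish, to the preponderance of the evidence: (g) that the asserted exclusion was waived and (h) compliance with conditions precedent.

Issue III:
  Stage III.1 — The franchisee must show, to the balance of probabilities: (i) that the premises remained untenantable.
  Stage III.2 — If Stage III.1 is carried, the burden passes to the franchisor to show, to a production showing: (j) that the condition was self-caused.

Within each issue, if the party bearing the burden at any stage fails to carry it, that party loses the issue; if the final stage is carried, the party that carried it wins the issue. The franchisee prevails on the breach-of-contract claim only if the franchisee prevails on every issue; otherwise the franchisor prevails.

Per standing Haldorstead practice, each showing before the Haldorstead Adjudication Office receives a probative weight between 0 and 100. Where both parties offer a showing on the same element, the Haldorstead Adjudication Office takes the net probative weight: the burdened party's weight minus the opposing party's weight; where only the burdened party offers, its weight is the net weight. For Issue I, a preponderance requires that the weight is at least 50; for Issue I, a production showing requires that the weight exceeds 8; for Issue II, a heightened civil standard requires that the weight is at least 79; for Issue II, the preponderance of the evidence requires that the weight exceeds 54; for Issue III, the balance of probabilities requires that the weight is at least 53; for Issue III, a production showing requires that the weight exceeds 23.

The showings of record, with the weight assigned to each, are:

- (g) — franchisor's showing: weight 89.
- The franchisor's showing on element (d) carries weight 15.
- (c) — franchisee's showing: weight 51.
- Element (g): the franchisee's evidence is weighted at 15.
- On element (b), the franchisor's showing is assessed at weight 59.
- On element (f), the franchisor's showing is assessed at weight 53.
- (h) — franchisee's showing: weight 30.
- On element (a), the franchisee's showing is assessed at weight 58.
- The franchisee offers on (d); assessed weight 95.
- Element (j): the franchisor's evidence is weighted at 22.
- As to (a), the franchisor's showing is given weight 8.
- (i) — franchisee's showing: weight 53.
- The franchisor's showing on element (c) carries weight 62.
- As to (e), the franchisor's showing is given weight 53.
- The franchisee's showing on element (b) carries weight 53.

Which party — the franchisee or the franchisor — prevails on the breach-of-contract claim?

franchisee

— Issue I —
Stage I.1 — burden on franchisee; standard: a preponderance (weight is at least 50).
    (a): 58 − 8 = 50 ≥ 50 [met]
  The franchisee carries Stage I.1; the franchisor now bears the burden.
Stage I.2 — burden on franchisor; standard: a production showing (weight exceeds 8).
    (b): 59 − 53 = 6 ≤ 8 [not met]
    (c): 62 − 51 = 11 > 8 [met]
  The franchisor does not carry Stage I.2.
The franchisee prevails on this issue.
— Issue II —
Stage II.1 (franchisee, a heightened civil standard, weight is at least 79): (d) net 95−15=80 ≥ 79 — meets.
  Stage II.1 is satisfied; the onus moves to the franchisor.
Stage II.2 (franchisor, the preponderance of the evidence, weight exceeds 54): (e) 53 ≤ 54 — fails; (f) 53 ≤ 54 — fails.
  Stage II.2 not carried; the franchisor fails its burden.
The franchisee prevails on this issue.
— Issue III —
Stage III.1 — burden on franchisee; standard: the balance of probabilities (weight is at least 53).
    (i): 53 ≥ 53 [met]
  Stage III.1 carried; the burden shifts to the franchisor.
Stage III.2 — burden on franchisor; standard: a production showing (weight exceeds 23).
    (j): 22 ≤ 23 [not met]
  The franchisor does not carry Stage III.2.
The franchisee prevails on this issue.
Per-issue: Issue I → franchisee; Issue II → franchisee; Issue III → franchisee. The franchisee must prevail on every issue; overall, the franchisee prevails.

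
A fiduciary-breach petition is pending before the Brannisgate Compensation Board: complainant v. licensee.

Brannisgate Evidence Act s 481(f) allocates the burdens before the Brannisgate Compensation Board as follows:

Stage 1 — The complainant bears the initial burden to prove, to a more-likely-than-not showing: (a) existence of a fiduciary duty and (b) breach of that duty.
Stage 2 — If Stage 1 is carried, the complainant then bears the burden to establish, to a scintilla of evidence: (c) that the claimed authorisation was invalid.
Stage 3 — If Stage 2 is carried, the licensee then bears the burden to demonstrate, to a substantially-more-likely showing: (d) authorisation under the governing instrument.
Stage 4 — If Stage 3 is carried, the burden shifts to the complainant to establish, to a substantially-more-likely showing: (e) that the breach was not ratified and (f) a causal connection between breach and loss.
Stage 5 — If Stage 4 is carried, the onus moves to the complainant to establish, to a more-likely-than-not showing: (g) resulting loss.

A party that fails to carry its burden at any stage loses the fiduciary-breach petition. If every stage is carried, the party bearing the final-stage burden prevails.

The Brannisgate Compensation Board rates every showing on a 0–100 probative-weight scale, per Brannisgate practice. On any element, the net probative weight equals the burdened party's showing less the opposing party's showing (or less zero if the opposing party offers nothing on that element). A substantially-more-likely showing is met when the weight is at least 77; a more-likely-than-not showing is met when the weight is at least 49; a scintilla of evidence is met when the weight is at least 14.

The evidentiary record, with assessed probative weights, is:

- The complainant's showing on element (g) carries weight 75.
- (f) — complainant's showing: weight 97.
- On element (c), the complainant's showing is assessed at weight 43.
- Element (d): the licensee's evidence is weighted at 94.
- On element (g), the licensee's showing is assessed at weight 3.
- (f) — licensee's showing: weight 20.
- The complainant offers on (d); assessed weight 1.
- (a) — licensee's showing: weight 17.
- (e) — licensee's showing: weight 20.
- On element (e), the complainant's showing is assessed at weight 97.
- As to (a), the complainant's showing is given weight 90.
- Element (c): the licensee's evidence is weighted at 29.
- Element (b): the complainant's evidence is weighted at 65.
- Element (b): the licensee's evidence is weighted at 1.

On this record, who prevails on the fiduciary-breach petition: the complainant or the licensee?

At Stage 1 the complainant must meet a more-likely-than-not showing (weight is at least 49): on (a) the weight is 90 less the opposing 17 gives net 73, which does reach 49, so (a) meets the standard; on (b) the weight is 65 less the opposing 1 gives net 64, ≥ 49, so (b) meets the standard.
  All elements met. The complainant retains the burden for Stage 2.
At Stage 2 the complainant must meet a scintilla of evidence (weight is at least 14): on (c) the weight is 43 less the opposing 29 gives net 14, ≥ 14, so (c) meets the standard.
  All elements met. The burden passes to the licensee.
At Stage 3 the licensee must meet a substantially-more-likely showing (weight is at least 77): on (d) the weight is 94 less the opposing 1 gives net 93, ≥ 77, so (d) meets the standard.
  Stage 3 carried; the burden shifts to the complainant.
At Stage 4 the complainant must meet a substantially-more-likely showing (weight is at least 77): on (e) the weight is 97 less the opposing 20 gives net 77, which does reach 77, so (e) meets the standard; on (f) the weight is 97 less the opposing 20 gives net 77, ≥ 77, so (f) meets the standard.
  Stage 4 carried; the burden remains with the complainant.
At Stage 5 the complainant must meet a more-likely-than-not showing (weight is at least 49): on (g) the weight is 75 less the opposing 3 gives net 72, which does reach 49, so (g) meets the standard.
  Stage 5 carried; the final stage is satisfied.
With every stage satisfied, the complainant prevails.

complainant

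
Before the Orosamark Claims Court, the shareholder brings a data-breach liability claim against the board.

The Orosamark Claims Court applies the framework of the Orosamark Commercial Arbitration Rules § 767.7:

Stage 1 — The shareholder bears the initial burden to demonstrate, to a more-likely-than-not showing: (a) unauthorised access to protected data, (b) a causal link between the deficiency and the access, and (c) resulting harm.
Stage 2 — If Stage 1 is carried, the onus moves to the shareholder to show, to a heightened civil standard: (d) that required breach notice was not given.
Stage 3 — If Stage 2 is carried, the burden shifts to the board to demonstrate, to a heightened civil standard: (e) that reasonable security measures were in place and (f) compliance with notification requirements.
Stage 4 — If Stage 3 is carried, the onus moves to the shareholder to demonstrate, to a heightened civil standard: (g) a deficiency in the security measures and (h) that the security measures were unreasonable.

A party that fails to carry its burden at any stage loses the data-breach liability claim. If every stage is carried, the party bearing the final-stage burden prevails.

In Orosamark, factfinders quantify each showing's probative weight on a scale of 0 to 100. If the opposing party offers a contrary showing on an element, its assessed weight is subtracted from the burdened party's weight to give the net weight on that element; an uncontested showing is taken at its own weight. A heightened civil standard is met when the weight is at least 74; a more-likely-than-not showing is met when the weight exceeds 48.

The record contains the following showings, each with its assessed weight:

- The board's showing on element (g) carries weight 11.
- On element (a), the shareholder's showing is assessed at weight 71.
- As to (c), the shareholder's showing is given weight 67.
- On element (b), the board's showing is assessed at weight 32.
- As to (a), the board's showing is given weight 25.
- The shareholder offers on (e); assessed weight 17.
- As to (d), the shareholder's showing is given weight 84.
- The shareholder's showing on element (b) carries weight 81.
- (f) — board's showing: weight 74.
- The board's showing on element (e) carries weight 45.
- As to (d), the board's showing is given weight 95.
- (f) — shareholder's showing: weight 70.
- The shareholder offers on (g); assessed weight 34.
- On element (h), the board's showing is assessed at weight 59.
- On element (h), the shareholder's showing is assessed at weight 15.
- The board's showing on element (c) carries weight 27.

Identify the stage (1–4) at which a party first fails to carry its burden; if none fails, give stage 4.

At Stage 1 the shareholder must meet a more-likely-than-not showing (weight exceeds 48): on (a) the weight is 71 less the opposing 25 gives net 46, ≤ 48, so (a) does not meet the standard; on (b) the weight is 81 less the opposing 32 gives net 49, which does exceed 48, so (b) meets the standard; on (c) the weight is 67 less the opposing 27 gives net 40, ≤ 48, so (c) does not meet the standard.
  Stage 1 not carried; the shareholder fails its burden.
So the board prevails.

stage 1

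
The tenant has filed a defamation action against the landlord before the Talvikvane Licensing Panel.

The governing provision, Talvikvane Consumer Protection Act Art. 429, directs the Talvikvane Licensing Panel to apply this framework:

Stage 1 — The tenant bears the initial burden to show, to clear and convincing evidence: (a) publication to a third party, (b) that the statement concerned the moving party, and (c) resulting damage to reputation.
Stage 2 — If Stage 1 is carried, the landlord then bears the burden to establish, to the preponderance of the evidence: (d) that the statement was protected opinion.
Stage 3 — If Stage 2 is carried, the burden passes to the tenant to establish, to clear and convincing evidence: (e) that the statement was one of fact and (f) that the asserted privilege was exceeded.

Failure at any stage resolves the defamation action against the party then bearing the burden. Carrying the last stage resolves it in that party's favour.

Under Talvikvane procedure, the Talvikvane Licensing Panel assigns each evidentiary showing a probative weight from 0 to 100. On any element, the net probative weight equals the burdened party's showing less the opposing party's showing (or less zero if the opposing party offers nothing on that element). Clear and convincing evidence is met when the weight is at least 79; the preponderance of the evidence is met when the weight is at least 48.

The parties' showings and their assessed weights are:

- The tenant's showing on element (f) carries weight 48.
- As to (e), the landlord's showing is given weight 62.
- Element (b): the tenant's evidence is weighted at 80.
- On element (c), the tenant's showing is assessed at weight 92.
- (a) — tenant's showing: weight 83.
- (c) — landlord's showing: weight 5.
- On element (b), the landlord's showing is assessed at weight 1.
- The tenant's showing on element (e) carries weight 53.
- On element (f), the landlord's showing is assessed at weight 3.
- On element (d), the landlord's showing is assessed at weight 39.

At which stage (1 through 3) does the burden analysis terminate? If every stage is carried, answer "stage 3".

Stage 1 — burden on tenant; standard: clear and convincing evidence (weight is at least 79).
    (a): 83 ≥ 79 [met]
    (b): 80 − 1 = 79 ≥ 79 [met]
    (c): 92 − 5 = 87 ≥ 79 [met]
  The tenant carries Stage 1; the landlord now bears the burden.
Stage 2 — burden on landlord; standard: the preponderance of the evidence (weight is at least 48).
    (d): 39 < 48 [not met]
  The landlord does not carry Stage 2.
The tenant prevails.

stage 2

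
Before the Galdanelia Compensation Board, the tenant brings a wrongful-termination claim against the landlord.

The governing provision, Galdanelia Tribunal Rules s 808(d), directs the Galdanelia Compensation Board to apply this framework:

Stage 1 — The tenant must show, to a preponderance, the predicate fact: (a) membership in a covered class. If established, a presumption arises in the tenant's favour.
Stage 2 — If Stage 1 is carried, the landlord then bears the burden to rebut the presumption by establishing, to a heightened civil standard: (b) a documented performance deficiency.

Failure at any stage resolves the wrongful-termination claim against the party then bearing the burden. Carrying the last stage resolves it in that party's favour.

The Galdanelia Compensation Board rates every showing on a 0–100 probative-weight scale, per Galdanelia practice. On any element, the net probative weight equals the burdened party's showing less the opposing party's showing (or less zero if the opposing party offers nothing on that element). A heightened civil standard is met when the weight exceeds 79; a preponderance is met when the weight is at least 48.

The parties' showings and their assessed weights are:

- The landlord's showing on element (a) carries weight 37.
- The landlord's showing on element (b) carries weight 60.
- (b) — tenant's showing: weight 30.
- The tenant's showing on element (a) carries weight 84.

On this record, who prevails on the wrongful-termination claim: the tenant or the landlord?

landlord

Stage 1 (tenant, a preponderance, weight is at least 48): (a) net 84−37=47 < 48 — fails.
  Not every element is met, so the tenant fails to carry Stage 1.
The analysis ends at Stage 1; the landlord prevails.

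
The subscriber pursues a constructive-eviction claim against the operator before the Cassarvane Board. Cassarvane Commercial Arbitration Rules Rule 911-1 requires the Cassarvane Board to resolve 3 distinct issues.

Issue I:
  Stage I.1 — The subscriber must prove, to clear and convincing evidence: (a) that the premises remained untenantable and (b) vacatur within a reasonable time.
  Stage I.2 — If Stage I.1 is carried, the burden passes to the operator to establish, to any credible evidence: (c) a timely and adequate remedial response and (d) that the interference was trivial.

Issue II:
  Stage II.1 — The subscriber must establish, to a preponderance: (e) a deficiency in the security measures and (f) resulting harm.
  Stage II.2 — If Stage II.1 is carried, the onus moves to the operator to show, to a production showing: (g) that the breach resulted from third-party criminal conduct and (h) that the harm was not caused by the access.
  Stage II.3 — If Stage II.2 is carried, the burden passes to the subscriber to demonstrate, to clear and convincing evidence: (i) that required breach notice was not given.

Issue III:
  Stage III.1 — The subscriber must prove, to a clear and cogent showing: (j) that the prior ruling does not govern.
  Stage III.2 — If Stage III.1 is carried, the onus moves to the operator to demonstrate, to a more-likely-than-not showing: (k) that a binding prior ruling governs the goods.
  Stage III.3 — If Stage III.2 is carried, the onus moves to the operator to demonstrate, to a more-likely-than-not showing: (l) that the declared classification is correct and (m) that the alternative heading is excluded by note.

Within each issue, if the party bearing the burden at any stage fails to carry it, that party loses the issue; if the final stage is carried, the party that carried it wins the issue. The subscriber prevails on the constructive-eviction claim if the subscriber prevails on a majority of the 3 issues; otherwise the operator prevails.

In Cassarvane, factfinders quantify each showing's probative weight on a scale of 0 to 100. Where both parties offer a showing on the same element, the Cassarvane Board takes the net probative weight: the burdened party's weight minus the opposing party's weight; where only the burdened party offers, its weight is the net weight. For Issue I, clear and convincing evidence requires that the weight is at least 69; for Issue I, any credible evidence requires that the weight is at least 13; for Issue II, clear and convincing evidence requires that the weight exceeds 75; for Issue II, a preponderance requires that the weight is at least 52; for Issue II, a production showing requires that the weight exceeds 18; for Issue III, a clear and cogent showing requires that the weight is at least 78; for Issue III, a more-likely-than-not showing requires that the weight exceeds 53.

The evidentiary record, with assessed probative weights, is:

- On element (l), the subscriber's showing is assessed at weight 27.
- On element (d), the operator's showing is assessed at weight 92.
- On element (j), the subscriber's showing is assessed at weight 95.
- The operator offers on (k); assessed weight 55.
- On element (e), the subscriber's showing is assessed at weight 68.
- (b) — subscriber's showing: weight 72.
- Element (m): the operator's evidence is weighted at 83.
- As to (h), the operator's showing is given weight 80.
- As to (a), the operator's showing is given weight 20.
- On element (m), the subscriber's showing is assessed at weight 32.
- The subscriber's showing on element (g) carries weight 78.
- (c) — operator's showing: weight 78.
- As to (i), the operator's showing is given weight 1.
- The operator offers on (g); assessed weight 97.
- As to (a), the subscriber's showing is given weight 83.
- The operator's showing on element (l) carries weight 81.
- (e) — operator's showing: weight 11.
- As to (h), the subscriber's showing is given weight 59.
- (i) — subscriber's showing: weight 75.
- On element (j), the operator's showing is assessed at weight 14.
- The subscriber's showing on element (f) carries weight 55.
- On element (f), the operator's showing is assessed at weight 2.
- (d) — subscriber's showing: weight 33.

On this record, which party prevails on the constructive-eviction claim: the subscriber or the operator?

— Issue I —
Stage I.1 — burden on subscriber; standard: clear and convincing evidence (weight is at least 69).
    (a): 83 − 20 = 63 < 69 [not met]
    (b): 72 ≥ 69 [met]
  Stage I.1 not carried; the subscriber fails its burden.
So the operator prevails on this issue.
— Issue II —
Stage II.1 (subscriber, a preponderance, weight is at least 52): (e) net 68−11=57 ≥ 52 — meets; (f) net 55−2=53 ≥ 52 — meets.
  All elements met. The burden passes to the operator.
Stage II.2 (operator, a production showing, weight exceeds 18): (g) net 97−78=19 > 18 — meets; (h) net 80−59=21 > 18 — meets.
  Stage II.2 is satisfied; the onus moves to the subscriber.
Stage II.3 (subscriber, clear and convincing evidence, weight exceeds 75): (i) net 75−1=74 ≤ 75 — fails.
  Stage II.3 not carried; the subscriber fails its burden.
The operator prevails on this issue.
— Issue III —
Stage III.1 (subscriber, a clear and cogent showing, weight is at least 78): (j) net 95−14=81 ≥ 78 — meets.
  Stage III.1 carried; the burden shifts to the operator.
Stage III.2 (operator, a more-likely-than-not showing, weight exceeds 53): (k) 55 > 53 — meets.
  Stage III.2 carried; the burden remains with the operator.
Stage III.3 (operator, a more-likely-than-not showing, weight exceeds 53): (l) net 81−27=54 > 53 — meets; (m) net 83−32=51 ≤ 53 — fails.
  Stage III.3 not carried; the operator fails its burden.
So the subscriber prevails on this issue.
Per-issue: Issue I → operator; Issue II → operator; Issue III → subscriber. The subscriber must prevail on a majority of issues; overall, the operator prevails.

operator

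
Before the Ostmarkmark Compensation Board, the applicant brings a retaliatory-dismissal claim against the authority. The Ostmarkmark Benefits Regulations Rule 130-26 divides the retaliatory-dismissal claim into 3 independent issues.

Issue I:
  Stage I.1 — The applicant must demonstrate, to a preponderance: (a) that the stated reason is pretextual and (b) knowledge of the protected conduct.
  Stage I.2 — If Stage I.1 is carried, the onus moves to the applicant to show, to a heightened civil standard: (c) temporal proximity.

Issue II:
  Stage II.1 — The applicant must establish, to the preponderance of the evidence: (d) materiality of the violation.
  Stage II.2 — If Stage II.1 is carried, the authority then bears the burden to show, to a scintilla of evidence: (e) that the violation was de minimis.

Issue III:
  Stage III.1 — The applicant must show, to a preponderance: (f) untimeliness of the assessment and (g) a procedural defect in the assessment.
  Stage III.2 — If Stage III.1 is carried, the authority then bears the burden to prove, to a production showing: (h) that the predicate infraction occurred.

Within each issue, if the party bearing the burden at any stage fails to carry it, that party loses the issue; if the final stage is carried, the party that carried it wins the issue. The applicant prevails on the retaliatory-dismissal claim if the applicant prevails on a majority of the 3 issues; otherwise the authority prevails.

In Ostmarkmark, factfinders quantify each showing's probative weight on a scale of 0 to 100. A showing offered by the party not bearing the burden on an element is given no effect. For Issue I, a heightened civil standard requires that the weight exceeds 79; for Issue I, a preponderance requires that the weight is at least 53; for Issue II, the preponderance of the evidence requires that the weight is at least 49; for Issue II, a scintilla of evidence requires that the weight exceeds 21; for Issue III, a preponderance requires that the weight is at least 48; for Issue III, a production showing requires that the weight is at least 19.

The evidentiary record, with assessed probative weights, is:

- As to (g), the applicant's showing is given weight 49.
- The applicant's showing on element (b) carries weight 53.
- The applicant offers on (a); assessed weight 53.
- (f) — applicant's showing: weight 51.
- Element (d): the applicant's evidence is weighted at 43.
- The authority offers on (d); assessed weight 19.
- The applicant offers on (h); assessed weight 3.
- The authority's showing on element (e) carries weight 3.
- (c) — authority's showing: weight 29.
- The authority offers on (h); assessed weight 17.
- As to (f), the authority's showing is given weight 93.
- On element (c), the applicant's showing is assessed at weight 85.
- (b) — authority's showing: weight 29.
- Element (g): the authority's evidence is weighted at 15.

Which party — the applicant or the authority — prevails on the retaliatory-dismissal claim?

applicant

— Issue I —
Stage I.1 (applicant, a preponderance, weight is at least 53): (a) 53 ≥ 53 — meets; (b) 53 (authority's 29 disregarded) ≥ 53 — meets.
  All elements met. The applicant retains the burden for Stage I.2.
Stage I.2 (applicant, a heightened civil standard, weight exceeds 79): (c) 85 (authority's 29 disregarded) > 79 — meets.
  Stage I.2 carried; the final stage is satisfied.
All stages carried — the applicant prevails on this issue.
— Issue II —
At Stage II.1 the applicant must meet the preponderance of the evidence (weight is at least 49): on (d) the weight is 43 (the authority's 19 is given no effect), which does not reach 49, so (d) does not meet the standard.
  Stage II.1 not carried; the applicant fails its burden.
So the authority prevails on this issue.
— Issue III —
Stage III.1 — burden on applicant; standard: a preponderance (weight is at least 48).
    (f): 51 (authority's 93 disregarded) ≥ 48 [met]
    (g): 49 (authority's 15 disregarded) ≥ 48 [met]
  Stage III.1 carried; the burden shifts to the authority.
Stage III.2 — burden on authority; standard: a production showing (weight is at least 19).
    (h): 17 (applicant's 3 disregarded) < 19 [not met]
  The authority does not carry Stage III.2.
So the applicant prevails on this issue.
Per-issue: Issue I → applicant; Issue II → authority; Issue III → applicant. The applicant must prevail on a majority of issues; overall, the applicant prevails.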